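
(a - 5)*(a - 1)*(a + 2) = a^3 - 4*a^2 - 7*a + 10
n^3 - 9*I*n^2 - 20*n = n*(n - 5*I)*(n - 4*I)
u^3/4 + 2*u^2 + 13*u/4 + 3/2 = (u/4 + 1/4)*(u + 1)*(u + 6)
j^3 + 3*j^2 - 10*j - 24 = (j - 3)*(j + 2)*(j + 4)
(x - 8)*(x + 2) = x^2 - 6*x - 16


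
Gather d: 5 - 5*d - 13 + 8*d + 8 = 3*d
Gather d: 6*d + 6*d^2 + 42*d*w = 6*d^2 + d*(42*w + 6)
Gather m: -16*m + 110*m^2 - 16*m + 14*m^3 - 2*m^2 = 14*m^3 + 108*m^2 - 32*m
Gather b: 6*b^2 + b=6*b^2 + b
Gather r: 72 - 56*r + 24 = 96 - 56*r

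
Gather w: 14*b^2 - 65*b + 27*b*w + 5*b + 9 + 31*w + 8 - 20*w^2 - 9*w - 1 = 14*b^2 - 60*b - 20*w^2 + w*(27*b + 22) + 16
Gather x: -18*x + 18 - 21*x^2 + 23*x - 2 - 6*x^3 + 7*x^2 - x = -6*x^3 - 14*x^2 + 4*x + 16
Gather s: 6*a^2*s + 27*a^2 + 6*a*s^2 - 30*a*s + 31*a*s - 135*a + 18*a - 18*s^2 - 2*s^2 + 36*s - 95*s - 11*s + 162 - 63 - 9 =27*a^2 - 117*a + s^2*(6*a - 20) + s*(6*a^2 + a - 70) + 90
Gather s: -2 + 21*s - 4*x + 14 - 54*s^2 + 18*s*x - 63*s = -54*s^2 + s*(18*x - 42) - 4*x + 12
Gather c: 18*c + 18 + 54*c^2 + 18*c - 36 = 54*c^2 + 36*c - 18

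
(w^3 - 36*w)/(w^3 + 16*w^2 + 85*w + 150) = w*(w - 6)/(w^2 + 10*w + 25)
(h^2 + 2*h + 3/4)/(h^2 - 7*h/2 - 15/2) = (h + 1/2)/(h - 5)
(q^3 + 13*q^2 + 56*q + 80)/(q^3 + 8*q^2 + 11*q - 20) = (q + 4)/(q - 1)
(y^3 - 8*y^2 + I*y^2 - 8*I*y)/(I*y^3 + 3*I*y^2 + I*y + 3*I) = I*y*(8 - y)/(y^2 + y*(3 - I) - 3*I)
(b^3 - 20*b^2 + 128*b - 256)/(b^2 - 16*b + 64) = b - 4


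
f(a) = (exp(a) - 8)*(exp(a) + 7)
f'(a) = (exp(a) - 8)*exp(a) + (exp(a) + 7)*exp(a)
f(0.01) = -55.99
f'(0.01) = 1.03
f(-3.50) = -56.03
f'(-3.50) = -0.03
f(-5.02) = -56.01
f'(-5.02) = -0.01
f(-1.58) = -56.16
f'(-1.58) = -0.12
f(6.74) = 714071.40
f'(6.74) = 1429100.36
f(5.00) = 21822.05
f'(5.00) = 43904.52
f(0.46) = -55.07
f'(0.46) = 3.43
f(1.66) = -33.60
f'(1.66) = 50.06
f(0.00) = -56.00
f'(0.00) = 1.00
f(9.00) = 65651810.05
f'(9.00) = 131311835.19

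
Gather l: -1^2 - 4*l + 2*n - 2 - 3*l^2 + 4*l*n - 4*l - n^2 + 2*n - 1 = -3*l^2 + l*(4*n - 8) - n^2 + 4*n - 4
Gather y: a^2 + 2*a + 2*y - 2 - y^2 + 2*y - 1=a^2 + 2*a - y^2 + 4*y - 3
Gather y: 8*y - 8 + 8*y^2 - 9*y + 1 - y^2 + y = 7*y^2 - 7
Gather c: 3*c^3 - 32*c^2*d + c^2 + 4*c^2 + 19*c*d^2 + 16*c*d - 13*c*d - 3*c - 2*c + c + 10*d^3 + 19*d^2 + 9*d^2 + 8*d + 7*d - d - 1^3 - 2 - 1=3*c^3 + c^2*(5 - 32*d) + c*(19*d^2 + 3*d - 4) + 10*d^3 + 28*d^2 + 14*d - 4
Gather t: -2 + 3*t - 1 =3*t - 3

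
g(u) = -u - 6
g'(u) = -1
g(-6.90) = 0.90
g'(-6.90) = -1.00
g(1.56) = -7.56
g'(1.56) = -1.00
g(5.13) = -11.13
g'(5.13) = -1.00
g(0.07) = -6.07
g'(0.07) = -1.00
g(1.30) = -7.30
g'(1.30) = -1.00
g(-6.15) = 0.15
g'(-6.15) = -1.00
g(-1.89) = -4.11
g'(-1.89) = -1.00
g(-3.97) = -2.03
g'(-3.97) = -1.00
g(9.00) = -15.00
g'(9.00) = -1.00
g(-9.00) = 3.00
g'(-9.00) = -1.00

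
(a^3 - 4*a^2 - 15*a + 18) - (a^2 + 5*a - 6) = a^3 - 5*a^2 - 20*a + 24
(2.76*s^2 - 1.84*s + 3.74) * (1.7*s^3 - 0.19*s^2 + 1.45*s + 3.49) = 4.692*s^5 - 3.6524*s^4 + 10.7096*s^3 + 6.2538*s^2 - 0.998600000000001*s + 13.0526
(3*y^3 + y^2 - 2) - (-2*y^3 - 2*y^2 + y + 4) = 5*y^3 + 3*y^2 - y - 6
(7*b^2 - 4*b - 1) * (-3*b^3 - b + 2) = -21*b^5 + 12*b^4 - 4*b^3 + 18*b^2 - 7*b - 2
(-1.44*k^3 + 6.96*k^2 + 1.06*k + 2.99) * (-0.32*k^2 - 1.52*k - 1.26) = 0.4608*k^5 - 0.0383999999999998*k^4 - 9.104*k^3 - 11.3376*k^2 - 5.8804*k - 3.7674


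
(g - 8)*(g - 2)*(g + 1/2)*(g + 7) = g^4 - 5*g^3/2 - 111*g^2/2 + 85*g + 56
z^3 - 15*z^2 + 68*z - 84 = (z - 7)*(z - 6)*(z - 2)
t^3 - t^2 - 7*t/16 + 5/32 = (t - 5/4)*(t - 1/4)*(t + 1/2)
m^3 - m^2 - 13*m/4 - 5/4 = (m - 5/2)*(m + 1/2)*(m + 1)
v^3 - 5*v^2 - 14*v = v*(v - 7)*(v + 2)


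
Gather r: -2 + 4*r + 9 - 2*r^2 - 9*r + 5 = -2*r^2 - 5*r + 12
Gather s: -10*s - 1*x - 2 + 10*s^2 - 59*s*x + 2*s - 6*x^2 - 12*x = 10*s^2 + s*(-59*x - 8) - 6*x^2 - 13*x - 2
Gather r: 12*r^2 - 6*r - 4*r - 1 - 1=12*r^2 - 10*r - 2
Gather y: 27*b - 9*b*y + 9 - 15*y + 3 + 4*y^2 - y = 27*b + 4*y^2 + y*(-9*b - 16) + 12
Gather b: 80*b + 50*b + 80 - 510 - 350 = 130*b - 780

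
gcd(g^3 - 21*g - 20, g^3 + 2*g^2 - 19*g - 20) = g + 1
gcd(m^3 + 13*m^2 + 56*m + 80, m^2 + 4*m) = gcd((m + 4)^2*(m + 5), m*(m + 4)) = m + 4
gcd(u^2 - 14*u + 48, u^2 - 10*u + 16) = u - 8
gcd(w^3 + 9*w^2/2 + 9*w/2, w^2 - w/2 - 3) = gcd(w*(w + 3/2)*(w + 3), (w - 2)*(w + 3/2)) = w + 3/2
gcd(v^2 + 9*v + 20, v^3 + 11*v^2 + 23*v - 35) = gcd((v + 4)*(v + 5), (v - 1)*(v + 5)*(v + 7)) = v + 5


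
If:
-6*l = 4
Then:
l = -2/3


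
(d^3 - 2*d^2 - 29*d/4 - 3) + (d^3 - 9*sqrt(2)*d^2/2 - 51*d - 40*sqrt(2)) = 2*d^3 - 9*sqrt(2)*d^2/2 - 2*d^2 - 233*d/4 - 40*sqrt(2) - 3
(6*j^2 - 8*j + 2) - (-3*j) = 6*j^2 - 5*j + 2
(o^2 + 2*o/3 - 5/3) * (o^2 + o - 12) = o^4 + 5*o^3/3 - 13*o^2 - 29*o/3 + 20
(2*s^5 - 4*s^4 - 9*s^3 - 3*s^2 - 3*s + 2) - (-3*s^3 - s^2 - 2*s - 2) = 2*s^5 - 4*s^4 - 6*s^3 - 2*s^2 - s + 4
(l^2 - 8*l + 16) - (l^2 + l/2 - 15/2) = 47/2 - 17*l/2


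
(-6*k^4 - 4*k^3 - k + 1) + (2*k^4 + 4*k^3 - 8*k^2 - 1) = -4*k^4 - 8*k^2 - k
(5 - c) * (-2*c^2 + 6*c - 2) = 2*c^3 - 16*c^2 + 32*c - 10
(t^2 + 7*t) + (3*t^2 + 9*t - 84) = 4*t^2 + 16*t - 84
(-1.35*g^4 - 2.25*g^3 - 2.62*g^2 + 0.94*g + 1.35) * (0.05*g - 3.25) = -0.0675*g^5 + 4.275*g^4 + 7.1815*g^3 + 8.562*g^2 - 2.9875*g - 4.3875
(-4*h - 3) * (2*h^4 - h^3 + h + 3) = -8*h^5 - 2*h^4 + 3*h^3 - 4*h^2 - 15*h - 9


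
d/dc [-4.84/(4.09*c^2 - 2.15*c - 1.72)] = (39.5912*c - 10.406)/(-4.09*c^2 + 2.15*c + 1.72)^2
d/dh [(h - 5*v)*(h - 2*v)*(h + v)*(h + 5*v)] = 4*h^3 - 3*h^2*v - 54*h*v^2 + 25*v^3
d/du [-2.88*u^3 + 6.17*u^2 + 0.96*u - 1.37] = -8.64*u^2 + 12.34*u + 0.96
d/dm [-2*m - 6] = -2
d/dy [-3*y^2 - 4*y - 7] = -6*y - 4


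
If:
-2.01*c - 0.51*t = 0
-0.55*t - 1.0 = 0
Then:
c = 0.46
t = -1.82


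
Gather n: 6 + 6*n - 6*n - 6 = 0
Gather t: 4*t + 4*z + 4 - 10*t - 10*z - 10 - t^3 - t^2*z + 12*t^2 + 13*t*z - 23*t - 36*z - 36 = -t^3 + t^2*(12 - z) + t*(13*z - 29) - 42*z - 42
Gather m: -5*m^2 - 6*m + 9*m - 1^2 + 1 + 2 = -5*m^2 + 3*m + 2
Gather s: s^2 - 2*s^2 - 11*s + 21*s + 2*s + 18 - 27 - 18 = -s^2 + 12*s - 27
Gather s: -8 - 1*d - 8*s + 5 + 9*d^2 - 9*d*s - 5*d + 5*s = 9*d^2 - 6*d + s*(-9*d - 3) - 3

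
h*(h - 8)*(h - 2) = h^3 - 10*h^2 + 16*h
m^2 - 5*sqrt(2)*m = m*(m - 5*sqrt(2))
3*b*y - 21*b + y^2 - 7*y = (3*b + y)*(y - 7)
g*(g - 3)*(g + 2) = g^3 - g^2 - 6*g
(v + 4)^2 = v^2 + 8*v + 16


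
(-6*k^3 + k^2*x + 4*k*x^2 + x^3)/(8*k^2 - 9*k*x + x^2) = (6*k^2 + 5*k*x + x^2)/(-8*k + x)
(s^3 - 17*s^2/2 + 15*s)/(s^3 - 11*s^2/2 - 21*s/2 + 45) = s/(s + 3)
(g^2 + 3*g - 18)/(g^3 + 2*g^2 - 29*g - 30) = (g - 3)/(g^2 - 4*g - 5)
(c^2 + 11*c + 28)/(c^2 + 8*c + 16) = (c + 7)/(c + 4)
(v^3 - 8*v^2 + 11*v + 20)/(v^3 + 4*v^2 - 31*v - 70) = (v^2 - 3*v - 4)/(v^2 + 9*v + 14)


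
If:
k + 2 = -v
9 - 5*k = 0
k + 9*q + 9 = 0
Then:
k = 9/5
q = -6/5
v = -19/5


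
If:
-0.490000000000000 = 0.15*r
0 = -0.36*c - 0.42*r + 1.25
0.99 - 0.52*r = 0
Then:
No Solution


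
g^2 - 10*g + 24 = (g - 6)*(g - 4)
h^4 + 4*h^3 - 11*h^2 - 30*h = h*(h - 3)*(h + 2)*(h + 5)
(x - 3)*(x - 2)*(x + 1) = x^3 - 4*x^2 + x + 6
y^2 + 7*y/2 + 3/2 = (y + 1/2)*(y + 3)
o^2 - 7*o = o*(o - 7)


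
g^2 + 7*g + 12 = (g + 3)*(g + 4)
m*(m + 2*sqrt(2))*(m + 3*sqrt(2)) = m^3 + 5*sqrt(2)*m^2 + 12*m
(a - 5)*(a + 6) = a^2 + a - 30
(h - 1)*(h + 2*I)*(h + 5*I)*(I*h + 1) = I*h^4 - 6*h^3 - I*h^3 + 6*h^2 - 3*I*h^2 - 10*h + 3*I*h + 10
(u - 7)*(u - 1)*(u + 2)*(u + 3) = u^4 - 3*u^3 - 27*u^2 - 13*u + 42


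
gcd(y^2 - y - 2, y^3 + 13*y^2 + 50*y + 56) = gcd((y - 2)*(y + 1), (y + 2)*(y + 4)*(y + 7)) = 1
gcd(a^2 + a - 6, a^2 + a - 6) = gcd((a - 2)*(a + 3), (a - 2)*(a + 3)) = a^2 + a - 6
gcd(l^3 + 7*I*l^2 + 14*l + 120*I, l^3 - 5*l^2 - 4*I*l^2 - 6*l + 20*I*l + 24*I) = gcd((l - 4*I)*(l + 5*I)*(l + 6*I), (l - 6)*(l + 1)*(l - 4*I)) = l - 4*I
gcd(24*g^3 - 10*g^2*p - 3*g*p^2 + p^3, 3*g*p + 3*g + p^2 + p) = 3*g + p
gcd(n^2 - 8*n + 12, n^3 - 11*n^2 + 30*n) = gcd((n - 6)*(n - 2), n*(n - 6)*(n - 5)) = n - 6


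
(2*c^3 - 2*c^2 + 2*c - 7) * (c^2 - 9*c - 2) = 2*c^5 - 20*c^4 + 16*c^3 - 21*c^2 + 59*c + 14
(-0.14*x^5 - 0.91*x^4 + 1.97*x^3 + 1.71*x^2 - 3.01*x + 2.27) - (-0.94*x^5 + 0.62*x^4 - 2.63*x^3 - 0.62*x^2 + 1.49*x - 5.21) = 0.8*x^5 - 1.53*x^4 + 4.6*x^3 + 2.33*x^2 - 4.5*x + 7.48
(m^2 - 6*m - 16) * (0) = 0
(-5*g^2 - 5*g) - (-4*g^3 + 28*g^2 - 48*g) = 4*g^3 - 33*g^2 + 43*g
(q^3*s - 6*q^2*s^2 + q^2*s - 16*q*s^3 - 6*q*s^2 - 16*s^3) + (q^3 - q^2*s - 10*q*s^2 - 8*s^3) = q^3*s + q^3 - 6*q^2*s^2 - 16*q*s^3 - 16*q*s^2 - 24*s^3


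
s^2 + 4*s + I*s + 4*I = (s + 4)*(s + I)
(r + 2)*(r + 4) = r^2 + 6*r + 8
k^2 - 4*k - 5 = (k - 5)*(k + 1)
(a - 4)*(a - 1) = a^2 - 5*a + 4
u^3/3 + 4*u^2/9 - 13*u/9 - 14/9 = (u/3 + 1/3)*(u - 2)*(u + 7/3)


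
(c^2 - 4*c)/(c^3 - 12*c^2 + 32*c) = 1/(c - 8)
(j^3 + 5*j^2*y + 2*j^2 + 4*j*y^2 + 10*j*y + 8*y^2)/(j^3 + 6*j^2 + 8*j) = (j^2 + 5*j*y + 4*y^2)/(j*(j + 4))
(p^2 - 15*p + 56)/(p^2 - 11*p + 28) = (p - 8)/(p - 4)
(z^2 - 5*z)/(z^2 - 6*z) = (z - 5)/(z - 6)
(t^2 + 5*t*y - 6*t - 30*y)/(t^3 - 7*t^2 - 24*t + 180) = (t + 5*y)/(t^2 - t - 30)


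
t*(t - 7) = t^2 - 7*t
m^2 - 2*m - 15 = (m - 5)*(m + 3)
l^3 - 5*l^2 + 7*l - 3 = (l - 3)*(l - 1)^2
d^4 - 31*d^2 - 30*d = d*(d - 6)*(d + 1)*(d + 5)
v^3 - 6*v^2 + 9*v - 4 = (v - 4)*(v - 1)^2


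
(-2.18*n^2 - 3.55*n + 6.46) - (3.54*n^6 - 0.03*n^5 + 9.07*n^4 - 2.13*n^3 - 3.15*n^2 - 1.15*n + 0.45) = -3.54*n^6 + 0.03*n^5 - 9.07*n^4 + 2.13*n^3 + 0.97*n^2 - 2.4*n + 6.01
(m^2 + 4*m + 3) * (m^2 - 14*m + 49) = m^4 - 10*m^3 - 4*m^2 + 154*m + 147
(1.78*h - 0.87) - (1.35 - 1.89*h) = 3.67*h - 2.22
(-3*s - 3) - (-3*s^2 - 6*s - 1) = 3*s^2 + 3*s - 2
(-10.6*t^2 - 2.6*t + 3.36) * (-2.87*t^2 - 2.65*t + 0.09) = 30.422*t^4 + 35.552*t^3 - 3.7072*t^2 - 9.138*t + 0.3024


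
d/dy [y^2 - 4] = 2*y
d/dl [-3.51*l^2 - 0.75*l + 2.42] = -7.02*l - 0.75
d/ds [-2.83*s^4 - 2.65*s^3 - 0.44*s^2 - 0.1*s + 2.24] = -11.32*s^3 - 7.95*s^2 - 0.88*s - 0.1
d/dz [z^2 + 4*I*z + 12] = 2*z + 4*I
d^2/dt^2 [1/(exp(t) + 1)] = (exp(t) - 1)*exp(t)/(exp(t) + 1)^3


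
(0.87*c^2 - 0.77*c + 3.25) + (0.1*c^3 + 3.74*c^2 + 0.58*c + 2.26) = 0.1*c^3 + 4.61*c^2 - 0.19*c + 5.51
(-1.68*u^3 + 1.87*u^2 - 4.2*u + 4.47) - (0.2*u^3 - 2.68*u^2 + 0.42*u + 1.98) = -1.88*u^3 + 4.55*u^2 - 4.62*u + 2.49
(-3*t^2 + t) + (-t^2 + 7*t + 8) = -4*t^2 + 8*t + 8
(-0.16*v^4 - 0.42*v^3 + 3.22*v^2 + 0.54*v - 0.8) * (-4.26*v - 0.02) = 0.6816*v^5 + 1.7924*v^4 - 13.7088*v^3 - 2.3648*v^2 + 3.3972*v + 0.016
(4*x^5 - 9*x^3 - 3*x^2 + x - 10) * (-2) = -8*x^5 + 18*x^3 + 6*x^2 - 2*x + 20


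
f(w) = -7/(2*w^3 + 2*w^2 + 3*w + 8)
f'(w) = -7*(-6*w^2 - 4*w - 3)/(2*w^3 + 2*w^2 + 3*w + 8)^2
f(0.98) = -0.47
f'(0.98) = 0.41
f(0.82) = -0.54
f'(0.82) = 0.43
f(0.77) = -0.56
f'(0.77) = 0.44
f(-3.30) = 0.13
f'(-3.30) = 0.14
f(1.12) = -0.42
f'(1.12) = 0.38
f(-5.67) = 0.02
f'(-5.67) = 0.01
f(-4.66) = 0.04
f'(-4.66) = 0.03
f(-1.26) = -2.06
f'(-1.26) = 4.55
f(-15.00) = 0.00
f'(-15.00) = 0.00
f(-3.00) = 0.19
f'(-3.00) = 0.23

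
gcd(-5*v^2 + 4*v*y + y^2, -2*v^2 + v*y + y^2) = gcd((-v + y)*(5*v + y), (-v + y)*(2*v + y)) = -v + y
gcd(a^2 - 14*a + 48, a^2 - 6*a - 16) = a - 8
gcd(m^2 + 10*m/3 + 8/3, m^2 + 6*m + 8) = m + 2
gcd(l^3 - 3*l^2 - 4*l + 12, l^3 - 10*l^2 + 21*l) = l - 3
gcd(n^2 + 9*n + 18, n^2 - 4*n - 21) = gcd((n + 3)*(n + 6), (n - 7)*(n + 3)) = n + 3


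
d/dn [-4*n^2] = -8*n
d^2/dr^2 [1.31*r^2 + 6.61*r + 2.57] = 2.62000000000000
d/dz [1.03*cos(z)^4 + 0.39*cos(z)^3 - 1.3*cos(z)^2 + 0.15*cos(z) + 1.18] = (-4.12*cos(z)^3 - 1.17*cos(z)^2 + 2.6*cos(z) - 0.15)*sin(z)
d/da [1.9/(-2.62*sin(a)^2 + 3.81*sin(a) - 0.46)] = (9.956*sin(a) - 7.239)*cos(a)/(2.62*sin(a)^2 - 3.81*sin(a) + 0.46)^2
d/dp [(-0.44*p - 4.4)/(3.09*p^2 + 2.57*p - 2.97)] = (1.3596*p^2 + 27.192*p + 12.6148)/(9.5481*p^4 + 15.8826*p^3 - 11.7497*p^2 - 15.2658*p + 8.8209)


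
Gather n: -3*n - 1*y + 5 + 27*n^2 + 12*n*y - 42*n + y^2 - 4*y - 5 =27*n^2 + n*(12*y - 45) + y^2 - 5*y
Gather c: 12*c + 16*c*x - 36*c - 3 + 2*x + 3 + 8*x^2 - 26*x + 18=c*(16*x - 24) + 8*x^2 - 24*x + 18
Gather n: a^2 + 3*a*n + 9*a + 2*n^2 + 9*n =a^2 + 9*a + 2*n^2 + n*(3*a + 9)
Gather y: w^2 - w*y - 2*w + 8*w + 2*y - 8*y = w^2 + 6*w + y*(-w - 6)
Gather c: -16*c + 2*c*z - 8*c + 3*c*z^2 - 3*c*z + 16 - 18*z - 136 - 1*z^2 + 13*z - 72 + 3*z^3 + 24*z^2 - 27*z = c*(3*z^2 - z - 24) + 3*z^3 + 23*z^2 - 32*z - 192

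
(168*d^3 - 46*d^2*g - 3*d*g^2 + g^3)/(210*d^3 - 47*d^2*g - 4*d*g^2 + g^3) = (4*d - g)/(5*d - g)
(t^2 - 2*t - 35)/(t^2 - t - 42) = (t + 5)/(t + 6)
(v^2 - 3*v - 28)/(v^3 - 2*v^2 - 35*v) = (v + 4)/(v*(v + 5))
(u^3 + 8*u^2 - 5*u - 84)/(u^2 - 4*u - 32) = (u^2 + 4*u - 21)/(u - 8)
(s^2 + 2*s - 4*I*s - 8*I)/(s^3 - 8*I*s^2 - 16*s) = (s + 2)/(s*(s - 4*I))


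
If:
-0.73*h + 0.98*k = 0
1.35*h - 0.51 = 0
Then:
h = 0.38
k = 0.28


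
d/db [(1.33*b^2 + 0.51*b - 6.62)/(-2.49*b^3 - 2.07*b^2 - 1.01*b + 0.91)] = (3.3117*b^4 + 2.5398*b^3 - 49.739*b^2 - 24.9862*b - 6.2221)/(6.2001*b^6 + 10.3086*b^5 + 9.3147*b^4 - 0.3504*b^3 - 2.7473*b^2 - 1.8382*b + 0.8281)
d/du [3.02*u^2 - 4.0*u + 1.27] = 6.04*u - 4.0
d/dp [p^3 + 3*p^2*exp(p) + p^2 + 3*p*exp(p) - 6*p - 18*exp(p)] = 3*p^2*exp(p) + 3*p^2 + 9*p*exp(p) + 2*p - 15*exp(p) - 6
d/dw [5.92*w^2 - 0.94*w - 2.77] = 11.84*w - 0.94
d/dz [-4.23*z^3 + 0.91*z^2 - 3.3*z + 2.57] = -12.69*z^2 + 1.82*z - 3.3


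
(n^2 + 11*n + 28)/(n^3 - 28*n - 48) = (n + 7)/(n^2 - 4*n - 12)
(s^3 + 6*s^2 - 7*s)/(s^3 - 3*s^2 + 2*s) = (s + 7)/(s - 2)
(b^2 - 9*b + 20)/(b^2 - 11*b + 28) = (b - 5)/(b - 7)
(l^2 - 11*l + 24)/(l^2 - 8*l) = (l - 3)/l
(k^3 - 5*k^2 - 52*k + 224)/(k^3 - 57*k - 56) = (k - 4)/(k + 1)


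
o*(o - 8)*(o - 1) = o^3 - 9*o^2 + 8*o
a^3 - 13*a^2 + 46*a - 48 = (a - 8)*(a - 3)*(a - 2)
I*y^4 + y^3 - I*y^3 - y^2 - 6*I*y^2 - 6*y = y*(y - 3)*(y + 2)*(I*y + 1)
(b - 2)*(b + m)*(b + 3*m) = b^3 + 4*b^2*m - 2*b^2 + 3*b*m^2 - 8*b*m - 6*m^2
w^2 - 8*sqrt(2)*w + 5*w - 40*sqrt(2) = (w + 5)*(w - 8*sqrt(2))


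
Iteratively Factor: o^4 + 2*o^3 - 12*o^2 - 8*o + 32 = (o + 2)*(o^3 - 12*o + 16) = (o - 2)*(o + 2)*(o^2 + 2*o - 8) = (o - 2)^2*(o + 2)*(o + 4)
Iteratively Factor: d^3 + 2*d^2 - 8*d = (d - 2)*(d^2 + 4*d) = (d - 2)*(d + 4)*(d)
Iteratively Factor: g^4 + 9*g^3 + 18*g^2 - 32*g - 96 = (g + 4)*(g^3 + 5*g^2 - 2*g - 24) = (g + 3)*(g + 4)*(g^2 + 2*g - 8) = (g + 3)*(g + 4)^2*(g - 2)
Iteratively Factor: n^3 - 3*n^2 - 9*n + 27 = (n + 3)*(n^2 - 6*n + 9) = (n - 3)*(n + 3)*(n - 3)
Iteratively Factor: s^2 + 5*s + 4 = (s + 1)*(s + 4)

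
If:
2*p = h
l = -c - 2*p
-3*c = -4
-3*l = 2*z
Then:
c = 4/3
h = 2*z/3 - 4/3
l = -2*z/3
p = z/3 - 2/3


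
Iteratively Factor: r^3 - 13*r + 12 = (r - 1)*(r^2 + r - 12) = (r - 1)*(r + 4)*(r - 3)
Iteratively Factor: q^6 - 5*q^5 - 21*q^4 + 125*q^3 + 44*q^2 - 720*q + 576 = (q + 3)*(q^5 - 8*q^4 + 3*q^3 + 116*q^2 - 304*q + 192) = (q - 3)*(q + 3)*(q^4 - 5*q^3 - 12*q^2 + 80*q - 64) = (q - 3)*(q + 3)*(q + 4)*(q^3 - 9*q^2 + 24*q - 16) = (q - 3)*(q - 1)*(q + 3)*(q + 4)*(q^2 - 8*q + 16) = (q - 4)*(q - 3)*(q - 1)*(q + 3)*(q + 4)*(q - 4)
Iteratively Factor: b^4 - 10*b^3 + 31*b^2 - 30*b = (b)*(b^3 - 10*b^2 + 31*b - 30) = b*(b - 2)*(b^2 - 8*b + 15) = b*(b - 5)*(b - 2)*(b - 3)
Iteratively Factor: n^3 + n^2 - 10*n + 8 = (n - 2)*(n^2 + 3*n - 4) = (n - 2)*(n + 4)*(n - 1)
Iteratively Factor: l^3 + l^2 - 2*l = (l)*(l^2 + l - 2) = l*(l + 2)*(l - 1)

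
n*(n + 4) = n^2 + 4*n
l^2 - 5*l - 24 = (l - 8)*(l + 3)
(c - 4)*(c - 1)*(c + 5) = c^3 - 21*c + 20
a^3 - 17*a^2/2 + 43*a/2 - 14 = (a - 4)*(a - 7/2)*(a - 1)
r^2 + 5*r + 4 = (r + 1)*(r + 4)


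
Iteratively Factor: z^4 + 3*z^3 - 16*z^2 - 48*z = (z + 3)*(z^3 - 16*z) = z*(z + 3)*(z^2 - 16) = z*(z + 3)*(z + 4)*(z - 4)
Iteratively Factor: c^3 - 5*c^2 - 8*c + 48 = (c - 4)*(c^2 - c - 12) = (c - 4)^2*(c + 3)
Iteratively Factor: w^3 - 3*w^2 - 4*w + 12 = (w - 2)*(w^2 - w - 6) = (w - 3)*(w - 2)*(w + 2)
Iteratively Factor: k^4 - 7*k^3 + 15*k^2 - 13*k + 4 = (k - 1)*(k^3 - 6*k^2 + 9*k - 4) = (k - 1)^2*(k^2 - 5*k + 4) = (k - 1)^3*(k - 4)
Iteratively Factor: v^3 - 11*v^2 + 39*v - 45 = (v - 5)*(v^2 - 6*v + 9) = (v - 5)*(v - 3)*(v - 3)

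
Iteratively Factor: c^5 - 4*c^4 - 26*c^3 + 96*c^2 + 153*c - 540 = (c + 4)*(c^4 - 8*c^3 + 6*c^2 + 72*c - 135) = (c - 3)*(c + 4)*(c^3 - 5*c^2 - 9*c + 45) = (c - 5)*(c - 3)*(c + 4)*(c^2 - 9) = (c - 5)*(c - 3)^2*(c + 4)*(c + 3)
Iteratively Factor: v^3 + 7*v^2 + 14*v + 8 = (v + 2)*(v^2 + 5*v + 4) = (v + 1)*(v + 2)*(v + 4)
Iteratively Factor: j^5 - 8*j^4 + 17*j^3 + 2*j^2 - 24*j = (j + 1)*(j^4 - 9*j^3 + 26*j^2 - 24*j) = (j - 2)*(j + 1)*(j^3 - 7*j^2 + 12*j) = j*(j - 2)*(j + 1)*(j^2 - 7*j + 12) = j*(j - 3)*(j - 2)*(j + 1)*(j - 4)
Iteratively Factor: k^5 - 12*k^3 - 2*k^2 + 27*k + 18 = (k - 2)*(k^4 + 2*k^3 - 8*k^2 - 18*k - 9) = (k - 3)*(k - 2)*(k^3 + 5*k^2 + 7*k + 3) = (k - 3)*(k - 2)*(k + 1)*(k^2 + 4*k + 3) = (k - 3)*(k - 2)*(k + 1)^2*(k + 3)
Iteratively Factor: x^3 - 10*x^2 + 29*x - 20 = (x - 5)*(x^2 - 5*x + 4) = (x - 5)*(x - 4)*(x - 1)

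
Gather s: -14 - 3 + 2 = -15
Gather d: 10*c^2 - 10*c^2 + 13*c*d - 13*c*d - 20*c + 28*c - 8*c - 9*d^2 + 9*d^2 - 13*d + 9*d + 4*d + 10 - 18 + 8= 0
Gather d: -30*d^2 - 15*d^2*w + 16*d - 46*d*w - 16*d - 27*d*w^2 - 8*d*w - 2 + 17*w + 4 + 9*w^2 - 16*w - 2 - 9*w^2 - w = d^2*(-15*w - 30) + d*(-27*w^2 - 54*w)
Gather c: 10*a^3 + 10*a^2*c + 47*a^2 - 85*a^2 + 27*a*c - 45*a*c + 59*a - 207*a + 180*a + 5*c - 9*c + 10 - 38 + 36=10*a^3 - 38*a^2 + 32*a + c*(10*a^2 - 18*a - 4) + 8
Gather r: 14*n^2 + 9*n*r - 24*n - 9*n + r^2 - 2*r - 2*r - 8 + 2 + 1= 14*n^2 - 33*n + r^2 + r*(9*n - 4) - 5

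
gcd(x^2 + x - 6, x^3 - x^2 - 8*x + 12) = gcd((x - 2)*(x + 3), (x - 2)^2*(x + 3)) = x^2 + x - 6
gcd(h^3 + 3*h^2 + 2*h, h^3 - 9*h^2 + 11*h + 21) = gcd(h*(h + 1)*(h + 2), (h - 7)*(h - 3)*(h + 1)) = h + 1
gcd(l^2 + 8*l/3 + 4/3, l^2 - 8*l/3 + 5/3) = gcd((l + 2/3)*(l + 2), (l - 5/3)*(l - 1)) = 1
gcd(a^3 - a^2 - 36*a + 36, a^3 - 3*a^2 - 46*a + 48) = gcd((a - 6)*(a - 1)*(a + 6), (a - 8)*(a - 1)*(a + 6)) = a^2 + 5*a - 6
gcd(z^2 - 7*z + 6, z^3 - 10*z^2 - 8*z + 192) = z - 6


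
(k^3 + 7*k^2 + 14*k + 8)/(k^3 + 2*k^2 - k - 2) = (k + 4)/(k - 1)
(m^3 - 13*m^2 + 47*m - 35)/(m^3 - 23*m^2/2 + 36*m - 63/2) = 2*(m^2 - 6*m + 5)/(2*m^2 - 9*m + 9)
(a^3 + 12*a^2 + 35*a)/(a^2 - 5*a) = (a^2 + 12*a + 35)/(a - 5)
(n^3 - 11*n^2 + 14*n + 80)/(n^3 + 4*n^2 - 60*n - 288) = (n^2 - 3*n - 10)/(n^2 + 12*n + 36)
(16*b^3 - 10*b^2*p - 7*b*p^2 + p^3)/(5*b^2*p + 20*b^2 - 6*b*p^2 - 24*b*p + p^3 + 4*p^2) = (-16*b^2 - 6*b*p + p^2)/(-5*b*p - 20*b + p^2 + 4*p)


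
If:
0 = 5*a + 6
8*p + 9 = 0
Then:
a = -6/5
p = -9/8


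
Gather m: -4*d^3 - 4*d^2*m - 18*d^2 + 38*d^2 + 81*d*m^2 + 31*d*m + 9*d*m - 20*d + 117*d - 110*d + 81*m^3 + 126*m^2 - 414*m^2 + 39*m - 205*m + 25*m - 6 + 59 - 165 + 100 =-4*d^3 + 20*d^2 - 13*d + 81*m^3 + m^2*(81*d - 288) + m*(-4*d^2 + 40*d - 141) - 12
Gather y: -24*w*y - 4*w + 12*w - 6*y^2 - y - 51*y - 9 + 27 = 8*w - 6*y^2 + y*(-24*w - 52) + 18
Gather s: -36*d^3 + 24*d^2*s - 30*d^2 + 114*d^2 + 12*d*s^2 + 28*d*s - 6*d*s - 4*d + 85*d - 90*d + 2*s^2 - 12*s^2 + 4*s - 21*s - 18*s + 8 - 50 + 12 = -36*d^3 + 84*d^2 - 9*d + s^2*(12*d - 10) + s*(24*d^2 + 22*d - 35) - 30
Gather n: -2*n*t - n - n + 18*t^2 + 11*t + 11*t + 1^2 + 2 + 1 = n*(-2*t - 2) + 18*t^2 + 22*t + 4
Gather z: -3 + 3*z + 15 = 3*z + 12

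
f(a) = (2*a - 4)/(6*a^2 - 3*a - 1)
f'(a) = (3 - 12*a)*(2*a - 4)/(6*a^2 - 3*a - 1)^2 + 2/(6*a^2 - 3*a - 1)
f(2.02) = 0.00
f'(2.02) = 0.11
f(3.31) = 0.05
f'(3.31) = 0.00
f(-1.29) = -0.51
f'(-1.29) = -0.58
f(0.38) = 2.54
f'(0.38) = 1.55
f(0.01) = 3.87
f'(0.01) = -12.76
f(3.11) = 0.05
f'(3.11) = 0.01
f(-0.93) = -0.84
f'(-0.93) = -1.42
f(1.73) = -0.05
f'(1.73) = 0.24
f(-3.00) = -0.16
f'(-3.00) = -0.07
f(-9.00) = -0.04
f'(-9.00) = -0.00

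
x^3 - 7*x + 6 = (x - 2)*(x - 1)*(x + 3)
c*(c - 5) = c^2 - 5*c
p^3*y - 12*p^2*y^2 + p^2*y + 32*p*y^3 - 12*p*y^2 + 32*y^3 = (p - 8*y)*(p - 4*y)*(p*y + y)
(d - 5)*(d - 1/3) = d^2 - 16*d/3 + 5/3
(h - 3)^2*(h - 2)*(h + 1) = h^4 - 7*h^3 + 13*h^2 + 3*h - 18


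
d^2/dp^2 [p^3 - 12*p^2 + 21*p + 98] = 6*p - 24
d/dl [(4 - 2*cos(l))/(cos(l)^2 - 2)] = 2*(sin(l)^2 + 4*cos(l) - 3)*sin(l)/(cos(l)^2 - 2)^2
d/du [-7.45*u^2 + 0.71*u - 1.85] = 0.71 - 14.9*u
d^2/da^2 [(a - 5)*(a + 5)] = 2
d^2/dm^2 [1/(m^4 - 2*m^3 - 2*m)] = 4*(3*m^2*(1 - m)*(-m^3 + 2*m^2 + 2) - 2*(-2*m^3 + 3*m^2 + 1)^2)/(m^3*(-m^3 + 2*m^2 + 2)^3)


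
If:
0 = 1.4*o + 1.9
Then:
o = -1.36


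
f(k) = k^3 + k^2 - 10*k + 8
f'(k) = 3*k^2 + 2*k - 10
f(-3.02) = 19.78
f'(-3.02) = 11.32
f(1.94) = -0.34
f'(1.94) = 5.17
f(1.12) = -0.54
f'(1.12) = -4.00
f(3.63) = 32.71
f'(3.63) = 36.79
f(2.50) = 4.88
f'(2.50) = 13.75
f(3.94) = 45.29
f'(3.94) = 44.45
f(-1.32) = 20.64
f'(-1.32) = -7.41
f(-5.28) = -58.52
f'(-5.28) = 63.08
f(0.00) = 8.00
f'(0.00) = -10.00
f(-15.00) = -2992.00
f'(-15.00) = 635.00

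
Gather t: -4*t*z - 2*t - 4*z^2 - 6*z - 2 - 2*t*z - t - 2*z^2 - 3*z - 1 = t*(-6*z - 3) - 6*z^2 - 9*z - 3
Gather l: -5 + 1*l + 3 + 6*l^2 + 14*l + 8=6*l^2 + 15*l + 6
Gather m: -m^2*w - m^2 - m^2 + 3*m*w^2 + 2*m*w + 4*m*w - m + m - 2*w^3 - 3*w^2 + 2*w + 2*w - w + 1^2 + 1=m^2*(-w - 2) + m*(3*w^2 + 6*w) - 2*w^3 - 3*w^2 + 3*w + 2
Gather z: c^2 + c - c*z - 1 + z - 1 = c^2 + c + z*(1 - c) - 2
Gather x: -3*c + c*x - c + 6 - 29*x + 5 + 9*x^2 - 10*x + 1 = -4*c + 9*x^2 + x*(c - 39) + 12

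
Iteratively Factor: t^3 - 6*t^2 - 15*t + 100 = (t - 5)*(t^2 - t - 20) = (t - 5)*(t + 4)*(t - 5)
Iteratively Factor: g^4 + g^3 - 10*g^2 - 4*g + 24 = (g + 3)*(g^3 - 2*g^2 - 4*g + 8) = (g - 2)*(g + 3)*(g^2 - 4) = (g - 2)*(g + 2)*(g + 3)*(g - 2)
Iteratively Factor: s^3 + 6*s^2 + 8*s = (s + 2)*(s^2 + 4*s) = (s + 2)*(s + 4)*(s)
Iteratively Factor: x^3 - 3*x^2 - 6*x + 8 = (x - 1)*(x^2 - 2*x - 8) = (x - 4)*(x - 1)*(x + 2)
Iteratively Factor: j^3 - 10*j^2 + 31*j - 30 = (j - 2)*(j^2 - 8*j + 15) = (j - 5)*(j - 2)*(j - 3)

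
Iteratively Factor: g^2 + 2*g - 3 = (g - 1)*(g + 3)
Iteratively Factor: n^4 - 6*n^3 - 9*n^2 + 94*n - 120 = (n - 5)*(n^3 - n^2 - 14*n + 24) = (n - 5)*(n + 4)*(n^2 - 5*n + 6) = (n - 5)*(n - 3)*(n + 4)*(n - 2)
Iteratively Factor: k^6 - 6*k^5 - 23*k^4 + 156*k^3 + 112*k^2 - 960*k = (k - 4)*(k^5 - 2*k^4 - 31*k^3 + 32*k^2 + 240*k) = (k - 4)*(k + 4)*(k^4 - 6*k^3 - 7*k^2 + 60*k) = (k - 5)*(k - 4)*(k + 4)*(k^3 - k^2 - 12*k) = k*(k - 5)*(k - 4)*(k + 4)*(k^2 - k - 12) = k*(k - 5)*(k - 4)*(k + 3)*(k + 4)*(k - 4)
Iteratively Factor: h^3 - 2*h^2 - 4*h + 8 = (h - 2)*(h^2 - 4) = (h - 2)*(h + 2)*(h - 2)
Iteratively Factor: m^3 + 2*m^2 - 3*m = (m + 3)*(m^2 - m) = (m - 1)*(m + 3)*(m)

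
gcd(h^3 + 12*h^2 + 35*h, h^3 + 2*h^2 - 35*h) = h^2 + 7*h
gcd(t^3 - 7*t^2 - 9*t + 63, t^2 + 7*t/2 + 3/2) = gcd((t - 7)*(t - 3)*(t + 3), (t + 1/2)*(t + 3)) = t + 3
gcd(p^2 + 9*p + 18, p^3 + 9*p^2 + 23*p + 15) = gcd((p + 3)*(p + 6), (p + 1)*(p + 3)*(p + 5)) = p + 3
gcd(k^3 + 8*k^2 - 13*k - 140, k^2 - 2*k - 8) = k - 4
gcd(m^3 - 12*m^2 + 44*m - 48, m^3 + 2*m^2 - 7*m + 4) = 1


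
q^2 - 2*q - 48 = (q - 8)*(q + 6)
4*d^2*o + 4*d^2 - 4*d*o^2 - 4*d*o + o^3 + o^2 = (-2*d + o)^2*(o + 1)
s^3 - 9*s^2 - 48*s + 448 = (s - 8)^2*(s + 7)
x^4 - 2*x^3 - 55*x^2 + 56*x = x*(x - 8)*(x - 1)*(x + 7)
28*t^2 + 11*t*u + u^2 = (4*t + u)*(7*t + u)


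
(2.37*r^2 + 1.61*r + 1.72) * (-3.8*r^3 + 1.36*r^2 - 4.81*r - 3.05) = -9.006*r^5 - 2.8948*r^4 - 15.7461*r^3 - 12.6334*r^2 - 13.1837*r - 5.246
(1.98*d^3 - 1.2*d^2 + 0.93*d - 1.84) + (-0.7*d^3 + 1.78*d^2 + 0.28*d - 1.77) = 1.28*d^3 + 0.58*d^2 + 1.21*d - 3.61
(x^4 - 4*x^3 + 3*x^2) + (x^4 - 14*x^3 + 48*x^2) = 2*x^4 - 18*x^3 + 51*x^2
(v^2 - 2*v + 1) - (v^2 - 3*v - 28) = v + 29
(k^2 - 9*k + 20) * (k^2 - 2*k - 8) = k^4 - 11*k^3 + 30*k^2 + 32*k - 160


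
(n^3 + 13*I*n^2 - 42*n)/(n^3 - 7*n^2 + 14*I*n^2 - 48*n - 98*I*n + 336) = n*(n + 7*I)/(n^2 + n*(-7 + 8*I) - 56*I)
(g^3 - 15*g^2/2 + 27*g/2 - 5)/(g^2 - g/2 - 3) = (2*g^2 - 11*g + 5)/(2*g + 3)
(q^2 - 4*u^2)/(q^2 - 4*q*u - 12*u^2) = (q - 2*u)/(q - 6*u)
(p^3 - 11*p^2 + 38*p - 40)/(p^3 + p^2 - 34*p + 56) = (p - 5)/(p + 7)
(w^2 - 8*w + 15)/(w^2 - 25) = (w - 3)/(w + 5)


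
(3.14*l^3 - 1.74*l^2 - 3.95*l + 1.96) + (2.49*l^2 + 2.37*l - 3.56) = 3.14*l^3 + 0.75*l^2 - 1.58*l - 1.6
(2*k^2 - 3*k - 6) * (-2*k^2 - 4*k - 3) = -4*k^4 - 2*k^3 + 18*k^2 + 33*k + 18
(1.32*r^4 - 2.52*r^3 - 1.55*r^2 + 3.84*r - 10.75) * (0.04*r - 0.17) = 0.0528*r^5 - 0.3252*r^4 + 0.3664*r^3 + 0.4171*r^2 - 1.0828*r + 1.8275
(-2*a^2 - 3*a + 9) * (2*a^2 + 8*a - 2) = -4*a^4 - 22*a^3 - 2*a^2 + 78*a - 18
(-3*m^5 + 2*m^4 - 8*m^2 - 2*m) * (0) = 0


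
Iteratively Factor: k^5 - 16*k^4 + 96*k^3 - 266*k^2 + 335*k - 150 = (k - 2)*(k^4 - 14*k^3 + 68*k^2 - 130*k + 75) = (k - 2)*(k - 1)*(k^3 - 13*k^2 + 55*k - 75) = (k - 5)*(k - 2)*(k - 1)*(k^2 - 8*k + 15) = (k - 5)^2*(k - 2)*(k - 1)*(k - 3)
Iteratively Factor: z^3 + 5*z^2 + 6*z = (z + 2)*(z^2 + 3*z) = (z + 2)*(z + 3)*(z)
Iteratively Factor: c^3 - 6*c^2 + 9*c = (c)*(c^2 - 6*c + 9) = c*(c - 3)*(c - 3)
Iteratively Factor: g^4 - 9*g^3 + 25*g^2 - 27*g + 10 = (g - 1)*(g^3 - 8*g^2 + 17*g - 10) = (g - 2)*(g - 1)*(g^2 - 6*g + 5) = (g - 5)*(g - 2)*(g - 1)*(g - 1)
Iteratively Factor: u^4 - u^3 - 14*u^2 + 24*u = (u)*(u^3 - u^2 - 14*u + 24) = u*(u + 4)*(u^2 - 5*u + 6) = u*(u - 2)*(u + 4)*(u - 3)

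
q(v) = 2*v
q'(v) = 2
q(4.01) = 8.02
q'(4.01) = 2.00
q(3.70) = 7.40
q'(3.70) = 2.00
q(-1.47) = -2.94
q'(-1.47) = 2.00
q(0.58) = 1.16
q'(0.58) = 2.00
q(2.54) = 5.08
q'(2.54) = 2.00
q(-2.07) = -4.14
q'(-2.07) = 2.00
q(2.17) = 4.34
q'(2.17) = 2.00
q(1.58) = 3.16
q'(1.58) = 2.00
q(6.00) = 12.00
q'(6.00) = 2.00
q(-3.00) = -6.00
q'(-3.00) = 2.00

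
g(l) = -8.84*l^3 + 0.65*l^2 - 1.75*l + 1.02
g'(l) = -26.52*l^2 + 1.3*l - 1.75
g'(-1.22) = -42.81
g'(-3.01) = -245.94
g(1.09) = -11.56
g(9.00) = -6406.44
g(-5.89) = 1840.21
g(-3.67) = 453.17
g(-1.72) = 50.93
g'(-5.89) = -929.44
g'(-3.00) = -244.33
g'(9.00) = -2138.17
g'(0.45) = -6.54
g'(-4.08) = -448.52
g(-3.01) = 253.25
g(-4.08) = 619.37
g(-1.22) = 20.17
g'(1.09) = -31.84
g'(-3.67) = -363.72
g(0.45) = -0.44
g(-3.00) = 250.80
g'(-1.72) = -82.44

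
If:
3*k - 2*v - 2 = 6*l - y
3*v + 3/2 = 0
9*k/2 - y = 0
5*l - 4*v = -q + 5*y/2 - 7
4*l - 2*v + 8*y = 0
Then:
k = -1/123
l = -29/164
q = -673/82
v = -1/2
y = -3/82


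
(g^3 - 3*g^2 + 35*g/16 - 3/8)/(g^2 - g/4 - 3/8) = (4*g^2 - 9*g + 2)/(2*(2*g + 1))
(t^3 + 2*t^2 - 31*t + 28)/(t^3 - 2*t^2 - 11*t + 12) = (t + 7)/(t + 3)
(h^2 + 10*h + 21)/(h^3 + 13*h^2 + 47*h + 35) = (h + 3)/(h^2 + 6*h + 5)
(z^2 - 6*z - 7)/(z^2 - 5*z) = (z^2 - 6*z - 7)/(z*(z - 5))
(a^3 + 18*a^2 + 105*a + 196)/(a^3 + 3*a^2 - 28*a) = (a^2 + 11*a + 28)/(a*(a - 4))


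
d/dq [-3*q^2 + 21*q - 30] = 21 - 6*q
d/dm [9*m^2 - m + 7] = 18*m - 1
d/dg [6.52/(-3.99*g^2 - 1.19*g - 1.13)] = (52.0296*g + 7.7588)/(3.99*g^2 + 1.19*g + 1.13)^2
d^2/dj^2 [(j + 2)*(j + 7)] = 2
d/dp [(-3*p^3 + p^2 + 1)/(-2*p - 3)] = (12*p^3 + 25*p^2 - 6*p + 2)/(4*p^2 + 12*p + 9)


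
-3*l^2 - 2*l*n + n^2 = (-3*l + n)*(l + n)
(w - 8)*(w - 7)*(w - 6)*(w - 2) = w^4 - 23*w^3 + 188*w^2 - 628*w + 672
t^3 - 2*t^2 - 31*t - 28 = (t - 7)*(t + 1)*(t + 4)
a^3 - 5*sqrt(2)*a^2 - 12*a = a*(a - 6*sqrt(2))*(a + sqrt(2))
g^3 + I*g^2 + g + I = (g - I)*(g + I)^2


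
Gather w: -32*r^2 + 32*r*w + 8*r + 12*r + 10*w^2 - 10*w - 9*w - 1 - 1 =-32*r^2 + 20*r + 10*w^2 + w*(32*r - 19) - 2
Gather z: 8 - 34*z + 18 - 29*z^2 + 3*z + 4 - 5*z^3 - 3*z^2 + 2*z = -5*z^3 - 32*z^2 - 29*z + 30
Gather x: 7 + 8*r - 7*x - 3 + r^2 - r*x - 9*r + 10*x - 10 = r^2 - r + x*(3 - r) - 6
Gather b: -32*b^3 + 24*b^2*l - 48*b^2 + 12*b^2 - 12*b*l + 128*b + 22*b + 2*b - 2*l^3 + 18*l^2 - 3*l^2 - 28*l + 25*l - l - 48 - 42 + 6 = -32*b^3 + b^2*(24*l - 36) + b*(152 - 12*l) - 2*l^3 + 15*l^2 - 4*l - 84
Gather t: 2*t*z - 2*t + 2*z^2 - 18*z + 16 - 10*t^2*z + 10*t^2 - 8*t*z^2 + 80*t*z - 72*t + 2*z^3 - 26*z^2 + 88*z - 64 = t^2*(10 - 10*z) + t*(-8*z^2 + 82*z - 74) + 2*z^3 - 24*z^2 + 70*z - 48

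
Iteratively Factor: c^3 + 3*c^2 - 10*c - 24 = (c - 3)*(c^2 + 6*c + 8) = (c - 3)*(c + 2)*(c + 4)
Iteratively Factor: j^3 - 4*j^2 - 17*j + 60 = (j - 3)*(j^2 - j - 20) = (j - 3)*(j + 4)*(j - 5)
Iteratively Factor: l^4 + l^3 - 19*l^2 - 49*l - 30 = (l + 3)*(l^3 - 2*l^2 - 13*l - 10) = (l + 2)*(l + 3)*(l^2 - 4*l - 5) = (l + 1)*(l + 2)*(l + 3)*(l - 5)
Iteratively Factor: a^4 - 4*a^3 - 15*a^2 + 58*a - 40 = (a - 5)*(a^3 + a^2 - 10*a + 8) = (a - 5)*(a - 2)*(a^2 + 3*a - 4) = (a - 5)*(a - 2)*(a + 4)*(a - 1)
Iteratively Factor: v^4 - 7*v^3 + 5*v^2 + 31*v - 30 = (v - 1)*(v^3 - 6*v^2 - v + 30) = (v - 5)*(v - 1)*(v^2 - v - 6) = (v - 5)*(v - 1)*(v + 2)*(v - 3)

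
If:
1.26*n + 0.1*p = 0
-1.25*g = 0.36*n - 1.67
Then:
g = 0.0228571428571429*p + 1.336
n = -0.0793650793650794*p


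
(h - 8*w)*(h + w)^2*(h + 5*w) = h^4 - h^3*w - 45*h^2*w^2 - 83*h*w^3 - 40*w^4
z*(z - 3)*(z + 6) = z^3 + 3*z^2 - 18*z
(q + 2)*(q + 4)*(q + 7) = q^3 + 13*q^2 + 50*q + 56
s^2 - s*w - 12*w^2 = (s - 4*w)*(s + 3*w)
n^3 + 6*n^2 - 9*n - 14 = (n - 2)*(n + 1)*(n + 7)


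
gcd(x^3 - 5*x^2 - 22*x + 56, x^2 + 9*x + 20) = x + 4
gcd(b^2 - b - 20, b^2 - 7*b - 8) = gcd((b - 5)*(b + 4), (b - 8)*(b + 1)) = 1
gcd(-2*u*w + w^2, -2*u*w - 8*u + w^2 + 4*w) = 2*u - w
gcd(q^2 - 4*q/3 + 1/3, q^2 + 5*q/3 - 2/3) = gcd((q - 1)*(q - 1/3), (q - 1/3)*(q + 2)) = q - 1/3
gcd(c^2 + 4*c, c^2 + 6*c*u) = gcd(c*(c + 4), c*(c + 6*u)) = c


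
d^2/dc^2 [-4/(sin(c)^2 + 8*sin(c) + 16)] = 8*(2*sin(c)^2 - 4*sin(c) - 3)/(sin(c) + 4)^4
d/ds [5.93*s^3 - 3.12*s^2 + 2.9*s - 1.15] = 17.79*s^2 - 6.24*s + 2.9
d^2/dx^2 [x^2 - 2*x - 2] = 2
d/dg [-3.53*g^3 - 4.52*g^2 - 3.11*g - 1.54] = -10.59*g^2 - 9.04*g - 3.11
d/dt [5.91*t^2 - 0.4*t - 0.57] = 11.82*t - 0.4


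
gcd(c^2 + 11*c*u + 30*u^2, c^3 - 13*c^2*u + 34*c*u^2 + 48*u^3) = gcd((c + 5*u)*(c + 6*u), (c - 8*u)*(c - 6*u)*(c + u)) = 1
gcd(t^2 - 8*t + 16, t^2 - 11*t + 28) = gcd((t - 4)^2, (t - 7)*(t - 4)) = t - 4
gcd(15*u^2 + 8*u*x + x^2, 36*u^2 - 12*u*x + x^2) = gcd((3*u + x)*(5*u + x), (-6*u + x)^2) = 1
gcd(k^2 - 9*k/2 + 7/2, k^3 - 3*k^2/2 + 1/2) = k - 1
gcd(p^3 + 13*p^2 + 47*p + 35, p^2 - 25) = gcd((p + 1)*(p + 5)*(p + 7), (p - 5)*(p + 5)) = p + 5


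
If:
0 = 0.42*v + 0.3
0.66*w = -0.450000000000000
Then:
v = -0.71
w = -0.68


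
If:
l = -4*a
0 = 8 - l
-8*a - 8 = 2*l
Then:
No Solution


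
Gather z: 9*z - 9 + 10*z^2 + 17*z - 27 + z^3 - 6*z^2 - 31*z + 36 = z^3 + 4*z^2 - 5*z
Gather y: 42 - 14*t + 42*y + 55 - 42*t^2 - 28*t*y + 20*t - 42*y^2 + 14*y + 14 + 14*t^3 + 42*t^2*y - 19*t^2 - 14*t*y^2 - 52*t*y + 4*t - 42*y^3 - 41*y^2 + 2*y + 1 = 14*t^3 - 61*t^2 + 10*t - 42*y^3 + y^2*(-14*t - 83) + y*(42*t^2 - 80*t + 58) + 112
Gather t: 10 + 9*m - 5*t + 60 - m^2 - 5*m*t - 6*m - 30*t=-m^2 + 3*m + t*(-5*m - 35) + 70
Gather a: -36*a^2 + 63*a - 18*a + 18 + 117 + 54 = -36*a^2 + 45*a + 189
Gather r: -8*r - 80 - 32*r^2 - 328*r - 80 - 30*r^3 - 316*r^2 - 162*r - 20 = -30*r^3 - 348*r^2 - 498*r - 180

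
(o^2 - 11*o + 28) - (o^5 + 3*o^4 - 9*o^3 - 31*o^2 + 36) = -o^5 - 3*o^4 + 9*o^3 + 32*o^2 - 11*o - 8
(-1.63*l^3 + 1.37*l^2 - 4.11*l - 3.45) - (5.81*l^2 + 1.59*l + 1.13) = -1.63*l^3 - 4.44*l^2 - 5.7*l - 4.58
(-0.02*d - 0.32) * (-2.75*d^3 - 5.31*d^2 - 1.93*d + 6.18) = 0.055*d^4 + 0.9862*d^3 + 1.7378*d^2 + 0.494*d - 1.9776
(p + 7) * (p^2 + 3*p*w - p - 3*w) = p^3 + 3*p^2*w + 6*p^2 + 18*p*w - 7*p - 21*w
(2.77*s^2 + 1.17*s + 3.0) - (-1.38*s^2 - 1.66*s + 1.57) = 4.15*s^2 + 2.83*s + 1.43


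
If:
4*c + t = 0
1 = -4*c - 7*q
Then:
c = -t/4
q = t/7 - 1/7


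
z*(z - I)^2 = z^3 - 2*I*z^2 - z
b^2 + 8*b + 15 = (b + 3)*(b + 5)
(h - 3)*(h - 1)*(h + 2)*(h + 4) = h^4 + 2*h^3 - 13*h^2 - 14*h + 24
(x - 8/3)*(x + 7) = x^2 + 13*x/3 - 56/3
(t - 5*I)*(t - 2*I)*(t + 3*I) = t^3 - 4*I*t^2 + 11*t - 30*I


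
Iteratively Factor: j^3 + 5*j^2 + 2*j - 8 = (j - 1)*(j^2 + 6*j + 8) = (j - 1)*(j + 2)*(j + 4)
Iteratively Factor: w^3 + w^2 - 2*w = (w)*(w^2 + w - 2) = w*(w - 1)*(w + 2)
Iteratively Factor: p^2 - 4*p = (p)*(p - 4)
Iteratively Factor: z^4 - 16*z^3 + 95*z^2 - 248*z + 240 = (z - 5)*(z^3 - 11*z^2 + 40*z - 48) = (z - 5)*(z - 4)*(z^2 - 7*z + 12) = (z - 5)*(z - 4)^2*(z - 3)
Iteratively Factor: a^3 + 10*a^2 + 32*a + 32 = (a + 2)*(a^2 + 8*a + 16) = (a + 2)*(a + 4)*(a + 4)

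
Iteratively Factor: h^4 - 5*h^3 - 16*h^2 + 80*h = (h)*(h^3 - 5*h^2 - 16*h + 80) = h*(h - 5)*(h^2 - 16) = h*(h - 5)*(h + 4)*(h - 4)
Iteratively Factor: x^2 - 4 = (x + 2)*(x - 2)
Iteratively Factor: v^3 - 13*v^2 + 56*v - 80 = (v - 4)*(v^2 - 9*v + 20) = (v - 4)^2*(v - 5)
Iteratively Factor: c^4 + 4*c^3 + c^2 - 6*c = (c - 1)*(c^3 + 5*c^2 + 6*c) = c*(c - 1)*(c^2 + 5*c + 6) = c*(c - 1)*(c + 3)*(c + 2)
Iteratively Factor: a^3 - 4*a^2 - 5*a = (a + 1)*(a^2 - 5*a) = a*(a + 1)*(a - 5)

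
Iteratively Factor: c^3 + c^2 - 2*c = (c - 1)*(c^2 + 2*c) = (c - 1)*(c + 2)*(c)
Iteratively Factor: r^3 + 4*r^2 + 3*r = (r)*(r^2 + 4*r + 3) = r*(r + 3)*(r + 1)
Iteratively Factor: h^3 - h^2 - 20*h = (h - 5)*(h^2 + 4*h) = h*(h - 5)*(h + 4)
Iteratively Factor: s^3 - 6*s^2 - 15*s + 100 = (s + 4)*(s^2 - 10*s + 25) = (s - 5)*(s + 4)*(s - 5)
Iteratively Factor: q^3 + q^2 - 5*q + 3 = (q - 1)*(q^2 + 2*q - 3) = (q - 1)*(q + 3)*(q - 1)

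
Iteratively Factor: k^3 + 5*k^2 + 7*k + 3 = (k + 1)*(k^2 + 4*k + 3) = (k + 1)*(k + 3)*(k + 1)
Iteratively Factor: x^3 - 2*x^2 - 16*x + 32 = (x - 2)*(x^2 - 16) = (x - 2)*(x + 4)*(x - 4)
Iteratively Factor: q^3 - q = (q - 1)*(q^2 + q) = q*(q - 1)*(q + 1)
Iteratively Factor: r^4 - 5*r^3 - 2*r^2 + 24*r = (r - 4)*(r^3 - r^2 - 6*r) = r*(r - 4)*(r^2 - r - 6) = r*(r - 4)*(r + 2)*(r - 3)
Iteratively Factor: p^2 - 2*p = (p)*(p - 2)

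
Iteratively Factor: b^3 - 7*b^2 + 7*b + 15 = (b - 3)*(b^2 - 4*b - 5) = (b - 5)*(b - 3)*(b + 1)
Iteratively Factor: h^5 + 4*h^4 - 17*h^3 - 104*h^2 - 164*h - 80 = (h + 1)*(h^4 + 3*h^3 - 20*h^2 - 84*h - 80) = (h + 1)*(h + 2)*(h^3 + h^2 - 22*h - 40) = (h - 5)*(h + 1)*(h + 2)*(h^2 + 6*h + 8) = (h - 5)*(h + 1)*(h + 2)*(h + 4)*(h + 2)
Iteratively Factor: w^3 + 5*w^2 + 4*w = (w + 4)*(w^2 + w) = w*(w + 4)*(w + 1)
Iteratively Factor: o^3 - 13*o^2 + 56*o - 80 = (o - 4)*(o^2 - 9*o + 20) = (o - 4)^2*(o - 5)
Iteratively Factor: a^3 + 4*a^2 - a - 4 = (a + 1)*(a^2 + 3*a - 4) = (a + 1)*(a + 4)*(a - 1)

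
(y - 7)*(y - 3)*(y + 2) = y^3 - 8*y^2 + y + 42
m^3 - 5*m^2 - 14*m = m*(m - 7)*(m + 2)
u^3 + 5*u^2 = u^2*(u + 5)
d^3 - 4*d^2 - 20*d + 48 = (d - 6)*(d - 2)*(d + 4)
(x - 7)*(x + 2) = x^2 - 5*x - 14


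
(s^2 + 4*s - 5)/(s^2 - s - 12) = (-s^2 - 4*s + 5)/(-s^2 + s + 12)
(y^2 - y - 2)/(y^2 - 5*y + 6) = (y + 1)/(y - 3)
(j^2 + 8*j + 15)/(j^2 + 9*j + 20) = (j + 3)/(j + 4)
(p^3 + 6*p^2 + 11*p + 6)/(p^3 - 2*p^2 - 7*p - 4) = (p^2 + 5*p + 6)/(p^2 - 3*p - 4)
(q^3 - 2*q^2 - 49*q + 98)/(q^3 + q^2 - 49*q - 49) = (q - 2)/(q + 1)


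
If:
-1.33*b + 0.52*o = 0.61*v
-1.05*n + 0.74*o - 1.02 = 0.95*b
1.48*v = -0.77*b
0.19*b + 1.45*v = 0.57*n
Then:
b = 0.67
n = -0.66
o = 1.30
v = -0.35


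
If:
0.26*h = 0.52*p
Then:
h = 2.0*p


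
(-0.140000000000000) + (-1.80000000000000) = -1.94000000000000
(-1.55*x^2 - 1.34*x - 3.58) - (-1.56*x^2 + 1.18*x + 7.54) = 0.01*x^2 - 2.52*x - 11.12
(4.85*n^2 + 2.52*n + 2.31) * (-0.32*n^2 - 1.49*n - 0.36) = -1.552*n^4 - 8.0329*n^3 - 6.24*n^2 - 4.3491*n - 0.8316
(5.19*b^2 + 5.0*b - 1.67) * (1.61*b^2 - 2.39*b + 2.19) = 8.3559*b^4 - 4.3541*b^3 - 3.2726*b^2 + 14.9413*b - 3.6573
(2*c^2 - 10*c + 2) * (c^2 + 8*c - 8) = 2*c^4 + 6*c^3 - 94*c^2 + 96*c - 16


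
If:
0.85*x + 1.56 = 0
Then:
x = -1.84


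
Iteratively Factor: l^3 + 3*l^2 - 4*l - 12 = (l + 3)*(l^2 - 4) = (l + 2)*(l + 3)*(l - 2)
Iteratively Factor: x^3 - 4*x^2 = (x)*(x^2 - 4*x) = x*(x - 4)*(x)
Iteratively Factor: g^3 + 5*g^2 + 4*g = (g + 1)*(g^2 + 4*g) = g*(g + 1)*(g + 4)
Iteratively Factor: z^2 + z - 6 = (z - 2)*(z + 3)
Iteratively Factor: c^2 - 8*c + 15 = (c - 3)*(c - 5)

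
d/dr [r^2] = 2*r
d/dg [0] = 0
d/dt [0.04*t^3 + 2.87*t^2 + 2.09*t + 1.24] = 0.12*t^2 + 5.74*t + 2.09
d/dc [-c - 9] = -1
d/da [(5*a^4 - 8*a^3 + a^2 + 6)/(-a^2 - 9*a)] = (-10*a^5 - 127*a^4 + 144*a^3 - 9*a^2 + 12*a + 54)/(a^2*(a^2 + 18*a + 81))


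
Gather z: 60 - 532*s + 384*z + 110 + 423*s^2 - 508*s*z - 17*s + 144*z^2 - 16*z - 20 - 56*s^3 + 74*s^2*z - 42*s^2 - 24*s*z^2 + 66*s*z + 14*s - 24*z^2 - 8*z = -56*s^3 + 381*s^2 - 535*s + z^2*(120 - 24*s) + z*(74*s^2 - 442*s + 360) + 150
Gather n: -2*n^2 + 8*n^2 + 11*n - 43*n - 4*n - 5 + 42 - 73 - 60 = 6*n^2 - 36*n - 96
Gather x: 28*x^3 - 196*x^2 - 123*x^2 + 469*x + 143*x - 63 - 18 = 28*x^3 - 319*x^2 + 612*x - 81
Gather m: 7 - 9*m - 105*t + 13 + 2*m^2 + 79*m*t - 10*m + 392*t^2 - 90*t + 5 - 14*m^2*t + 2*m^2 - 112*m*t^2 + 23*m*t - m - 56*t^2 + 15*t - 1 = m^2*(4 - 14*t) + m*(-112*t^2 + 102*t - 20) + 336*t^2 - 180*t + 24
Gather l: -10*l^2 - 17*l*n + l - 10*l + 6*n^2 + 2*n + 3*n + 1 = -10*l^2 + l*(-17*n - 9) + 6*n^2 + 5*n + 1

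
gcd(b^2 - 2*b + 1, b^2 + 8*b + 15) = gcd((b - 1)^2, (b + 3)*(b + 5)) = 1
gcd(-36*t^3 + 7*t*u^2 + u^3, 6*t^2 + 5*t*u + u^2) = 3*t + u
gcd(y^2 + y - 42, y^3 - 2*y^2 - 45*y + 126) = y^2 + y - 42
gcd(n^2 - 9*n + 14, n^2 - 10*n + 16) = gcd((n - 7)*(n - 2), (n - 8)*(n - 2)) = n - 2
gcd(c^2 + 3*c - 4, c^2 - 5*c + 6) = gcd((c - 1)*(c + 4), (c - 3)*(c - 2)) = 1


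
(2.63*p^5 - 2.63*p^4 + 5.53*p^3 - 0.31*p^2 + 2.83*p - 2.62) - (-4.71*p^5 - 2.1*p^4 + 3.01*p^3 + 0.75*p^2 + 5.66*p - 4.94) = 7.34*p^5 - 0.53*p^4 + 2.52*p^3 - 1.06*p^2 - 2.83*p + 2.32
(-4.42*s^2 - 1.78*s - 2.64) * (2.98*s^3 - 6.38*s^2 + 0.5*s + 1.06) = -13.1716*s^5 + 22.8952*s^4 + 1.2792*s^3 + 11.268*s^2 - 3.2068*s - 2.7984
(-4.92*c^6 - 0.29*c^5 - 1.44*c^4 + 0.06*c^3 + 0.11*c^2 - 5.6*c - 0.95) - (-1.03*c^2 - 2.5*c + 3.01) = -4.92*c^6 - 0.29*c^5 - 1.44*c^4 + 0.06*c^3 + 1.14*c^2 - 3.1*c - 3.96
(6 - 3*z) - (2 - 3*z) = 4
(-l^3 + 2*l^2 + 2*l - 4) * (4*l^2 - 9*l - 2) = -4*l^5 + 17*l^4 - 8*l^3 - 38*l^2 + 32*l + 8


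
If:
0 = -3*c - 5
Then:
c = -5/3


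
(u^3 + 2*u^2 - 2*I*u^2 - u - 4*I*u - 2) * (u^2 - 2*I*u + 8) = u^5 + 2*u^4 - 4*I*u^4 + 3*u^3 - 8*I*u^3 + 6*u^2 - 14*I*u^2 - 8*u - 28*I*u - 16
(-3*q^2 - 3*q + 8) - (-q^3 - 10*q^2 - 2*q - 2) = q^3 + 7*q^2 - q + 10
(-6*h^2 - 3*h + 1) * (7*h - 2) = -42*h^3 - 9*h^2 + 13*h - 2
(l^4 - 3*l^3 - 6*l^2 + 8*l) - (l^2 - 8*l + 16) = l^4 - 3*l^3 - 7*l^2 + 16*l - 16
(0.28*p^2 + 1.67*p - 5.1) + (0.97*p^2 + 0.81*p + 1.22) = 1.25*p^2 + 2.48*p - 3.88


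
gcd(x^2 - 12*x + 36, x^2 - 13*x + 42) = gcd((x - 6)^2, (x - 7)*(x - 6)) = x - 6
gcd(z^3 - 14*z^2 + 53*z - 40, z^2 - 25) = z - 5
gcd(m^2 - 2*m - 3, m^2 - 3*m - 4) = m + 1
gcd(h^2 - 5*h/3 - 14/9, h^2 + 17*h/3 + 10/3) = h + 2/3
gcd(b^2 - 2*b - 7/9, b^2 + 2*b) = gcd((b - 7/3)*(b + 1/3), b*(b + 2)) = 1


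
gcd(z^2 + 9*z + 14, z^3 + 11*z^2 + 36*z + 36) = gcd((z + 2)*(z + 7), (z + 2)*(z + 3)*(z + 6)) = z + 2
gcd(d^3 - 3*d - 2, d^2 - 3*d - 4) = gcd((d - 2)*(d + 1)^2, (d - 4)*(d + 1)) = d + 1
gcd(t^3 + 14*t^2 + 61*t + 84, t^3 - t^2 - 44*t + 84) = t + 7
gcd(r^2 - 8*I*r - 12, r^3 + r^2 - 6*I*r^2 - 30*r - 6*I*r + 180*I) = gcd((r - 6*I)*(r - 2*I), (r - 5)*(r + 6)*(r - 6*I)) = r - 6*I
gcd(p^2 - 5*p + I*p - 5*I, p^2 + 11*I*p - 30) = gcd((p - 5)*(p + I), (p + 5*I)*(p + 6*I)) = 1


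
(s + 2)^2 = s^2 + 4*s + 4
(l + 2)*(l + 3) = l^2 + 5*l + 6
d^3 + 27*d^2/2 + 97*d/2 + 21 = (d + 1/2)*(d + 6)*(d + 7)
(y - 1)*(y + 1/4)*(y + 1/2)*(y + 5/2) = y^4 + 9*y^3/4 - 5*y^2/4 - 27*y/16 - 5/16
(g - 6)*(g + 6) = g^2 - 36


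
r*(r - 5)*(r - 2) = r^3 - 7*r^2 + 10*r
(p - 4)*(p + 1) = p^2 - 3*p - 4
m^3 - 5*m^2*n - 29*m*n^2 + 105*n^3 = (m - 7*n)*(m - 3*n)*(m + 5*n)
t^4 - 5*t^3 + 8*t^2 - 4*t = t*(t - 2)^2*(t - 1)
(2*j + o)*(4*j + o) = 8*j^2 + 6*j*o + o^2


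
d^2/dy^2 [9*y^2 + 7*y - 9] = 18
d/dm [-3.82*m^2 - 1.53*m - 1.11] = -7.64*m - 1.53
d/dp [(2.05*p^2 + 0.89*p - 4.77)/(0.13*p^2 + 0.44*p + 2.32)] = (0.7863*p^2 + 10.7522*p + 4.1636)/(0.0169*p^4 + 0.1144*p^3 + 0.7968*p^2 + 2.0416*p + 5.3824)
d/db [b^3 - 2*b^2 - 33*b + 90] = 3*b^2 - 4*b - 33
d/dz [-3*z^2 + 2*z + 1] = 2 - 6*z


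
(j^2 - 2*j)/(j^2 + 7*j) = (j - 2)/(j + 7)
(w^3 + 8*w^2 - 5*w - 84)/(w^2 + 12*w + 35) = (w^2 + w - 12)/(w + 5)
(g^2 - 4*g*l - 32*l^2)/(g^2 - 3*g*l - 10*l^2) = (-g^2 + 4*g*l + 32*l^2)/(-g^2 + 3*g*l + 10*l^2)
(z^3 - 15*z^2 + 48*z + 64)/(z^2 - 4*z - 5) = (z^2 - 16*z + 64)/(z - 5)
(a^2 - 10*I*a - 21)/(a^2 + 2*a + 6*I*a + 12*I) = (a^2 - 10*I*a - 21)/(a^2 + a*(2 + 6*I) + 12*I)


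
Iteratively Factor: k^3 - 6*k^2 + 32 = (k + 2)*(k^2 - 8*k + 16) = (k - 4)*(k + 2)*(k - 4)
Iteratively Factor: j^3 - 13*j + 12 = (j - 1)*(j^2 + j - 12) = (j - 1)*(j + 4)*(j - 3)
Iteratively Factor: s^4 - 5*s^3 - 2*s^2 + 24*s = (s)*(s^3 - 5*s^2 - 2*s + 24) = s*(s - 3)*(s^2 - 2*s - 8) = s*(s - 4)*(s - 3)*(s + 2)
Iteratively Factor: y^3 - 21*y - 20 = (y + 4)*(y^2 - 4*y - 5) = (y + 1)*(y + 4)*(y - 5)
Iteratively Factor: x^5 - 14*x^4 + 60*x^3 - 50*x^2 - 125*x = (x)*(x^4 - 14*x^3 + 60*x^2 - 50*x - 125) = x*(x - 5)*(x^3 - 9*x^2 + 15*x + 25) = x*(x - 5)^2*(x^2 - 4*x - 5) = x*(x - 5)^2*(x + 1)*(x - 5)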